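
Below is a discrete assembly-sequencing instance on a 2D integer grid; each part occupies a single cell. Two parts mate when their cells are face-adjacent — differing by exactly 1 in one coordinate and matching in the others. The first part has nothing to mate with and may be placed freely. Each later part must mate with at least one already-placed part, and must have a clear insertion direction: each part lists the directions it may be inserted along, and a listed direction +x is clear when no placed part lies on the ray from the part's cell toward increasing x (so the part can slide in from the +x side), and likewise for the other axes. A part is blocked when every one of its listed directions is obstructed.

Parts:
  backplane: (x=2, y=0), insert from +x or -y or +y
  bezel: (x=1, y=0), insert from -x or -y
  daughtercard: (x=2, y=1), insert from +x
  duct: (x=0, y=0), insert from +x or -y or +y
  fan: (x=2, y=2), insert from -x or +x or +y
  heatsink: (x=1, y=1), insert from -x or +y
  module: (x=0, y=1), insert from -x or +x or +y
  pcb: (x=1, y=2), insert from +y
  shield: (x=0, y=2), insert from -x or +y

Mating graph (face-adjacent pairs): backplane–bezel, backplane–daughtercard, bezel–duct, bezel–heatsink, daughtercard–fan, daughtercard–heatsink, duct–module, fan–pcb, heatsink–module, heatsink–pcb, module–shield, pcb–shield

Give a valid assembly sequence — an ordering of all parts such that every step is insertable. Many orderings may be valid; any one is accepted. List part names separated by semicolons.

module; shield; duct; heatsink; daughtercard; fan; backplane; pcb; bezel

1. module@(0, 1) [-x clear] — {module}
2. shield@(0, 2) [-x clear] — {module, shield}
3. duct@(0, 0) [+x clear] — {duct, module, shield}
4. heatsink@(1, 1) [+y clear] — {duct, heatsink, module, shield}
5. daughtercard@(2, 1) [+x clear] — {daughtercard, duct, heatsink, module, shield}
6. fan@(2, 2) [+x clear] — {daughtercard, duct, fan, heatsink, module, shield}
7. backplane@(2, 0) [+x clear] — {backplane, daughtercard, duct, fan, heatsink, module, shield}
8. pcb@(1, 2) [+y clear] — {backplane, daughtercard, duct, fan, heatsink, module, pcb, shield}
9. bezel@(1, 0) [-y clear] — {backplane, bezel, daughtercard, duct, fan, heatsink, module, pcb, shield}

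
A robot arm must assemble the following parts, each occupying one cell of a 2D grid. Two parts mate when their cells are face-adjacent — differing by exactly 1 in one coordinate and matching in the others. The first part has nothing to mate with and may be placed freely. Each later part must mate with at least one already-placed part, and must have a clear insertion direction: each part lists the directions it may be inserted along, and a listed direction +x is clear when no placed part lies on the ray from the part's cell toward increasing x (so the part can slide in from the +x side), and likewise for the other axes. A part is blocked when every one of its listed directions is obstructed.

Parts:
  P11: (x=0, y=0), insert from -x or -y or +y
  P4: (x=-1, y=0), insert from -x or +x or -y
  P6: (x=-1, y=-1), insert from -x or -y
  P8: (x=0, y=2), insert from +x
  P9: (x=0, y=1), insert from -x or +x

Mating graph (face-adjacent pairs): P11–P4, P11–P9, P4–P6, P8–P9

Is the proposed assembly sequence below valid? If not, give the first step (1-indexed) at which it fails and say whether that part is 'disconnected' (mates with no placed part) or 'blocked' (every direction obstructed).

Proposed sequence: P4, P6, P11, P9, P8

1. P4@(-1, 0) [-x clear] — {P4}
2. P6@(-1, -1) [-x clear] — {P4, P6}
3. P11@(0, 0) [-y clear] — {P11, P4, P6}
4. P9@(0, 1) [-x clear] — {P11, P4, P6, P9}
5. P8@(0, 2) [+x clear] — {P11, P4, P6, P8, P9}

Valid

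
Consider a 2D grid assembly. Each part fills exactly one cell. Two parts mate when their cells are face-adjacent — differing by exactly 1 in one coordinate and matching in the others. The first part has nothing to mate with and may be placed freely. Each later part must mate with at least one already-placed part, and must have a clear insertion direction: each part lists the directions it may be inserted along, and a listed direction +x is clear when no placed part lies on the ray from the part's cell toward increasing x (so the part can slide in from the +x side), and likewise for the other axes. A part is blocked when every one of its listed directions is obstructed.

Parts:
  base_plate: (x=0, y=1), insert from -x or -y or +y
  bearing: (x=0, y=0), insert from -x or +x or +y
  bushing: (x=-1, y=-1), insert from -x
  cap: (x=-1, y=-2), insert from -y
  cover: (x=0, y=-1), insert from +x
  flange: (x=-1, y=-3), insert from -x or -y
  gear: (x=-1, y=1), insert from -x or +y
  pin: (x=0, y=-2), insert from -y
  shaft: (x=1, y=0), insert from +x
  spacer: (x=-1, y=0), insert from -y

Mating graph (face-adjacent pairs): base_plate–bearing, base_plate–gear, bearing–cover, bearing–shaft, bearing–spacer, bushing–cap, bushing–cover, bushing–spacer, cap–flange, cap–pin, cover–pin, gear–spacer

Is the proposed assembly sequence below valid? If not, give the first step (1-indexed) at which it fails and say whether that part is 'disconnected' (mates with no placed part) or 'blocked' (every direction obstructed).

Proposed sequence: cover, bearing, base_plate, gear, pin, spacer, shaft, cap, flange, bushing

1. cover@(0, -1) [+x clear] — {cover}
2. bearing@(0, 0) [-x clear] — {bearing, cover}
3. base_plate@(0, 1) [-x clear] — {base_plate, bearing, cover}
4. gear@(-1, 1) [-x clear] — {base_plate, bearing, cover, gear}
5. pin@(0, -2) [-y clear] — {base_plate, bearing, cover, gear, pin}
6. spacer@(-1, 0) [-y clear] — {base_plate, bearing, cover, gear, pin, spacer}
7. shaft@(1, 0) [+x clear] — {base_plate, bearing, cover, gear, pin, shaft, spacer}
8. cap@(-1, -2) [-y clear] — {base_plate, bearing, cap, cover, gear, pin, shaft, spacer}
9. flange@(-1, -3) [-x clear] — {base_plate, bearing, cap, cover, flange, gear, pin, shaft, spacer}
10. bushing@(-1, -1) [-x clear] — {base_plate, bearing, bushing, cap, cover, flange, gear, pin, shaft, spacer}

Valid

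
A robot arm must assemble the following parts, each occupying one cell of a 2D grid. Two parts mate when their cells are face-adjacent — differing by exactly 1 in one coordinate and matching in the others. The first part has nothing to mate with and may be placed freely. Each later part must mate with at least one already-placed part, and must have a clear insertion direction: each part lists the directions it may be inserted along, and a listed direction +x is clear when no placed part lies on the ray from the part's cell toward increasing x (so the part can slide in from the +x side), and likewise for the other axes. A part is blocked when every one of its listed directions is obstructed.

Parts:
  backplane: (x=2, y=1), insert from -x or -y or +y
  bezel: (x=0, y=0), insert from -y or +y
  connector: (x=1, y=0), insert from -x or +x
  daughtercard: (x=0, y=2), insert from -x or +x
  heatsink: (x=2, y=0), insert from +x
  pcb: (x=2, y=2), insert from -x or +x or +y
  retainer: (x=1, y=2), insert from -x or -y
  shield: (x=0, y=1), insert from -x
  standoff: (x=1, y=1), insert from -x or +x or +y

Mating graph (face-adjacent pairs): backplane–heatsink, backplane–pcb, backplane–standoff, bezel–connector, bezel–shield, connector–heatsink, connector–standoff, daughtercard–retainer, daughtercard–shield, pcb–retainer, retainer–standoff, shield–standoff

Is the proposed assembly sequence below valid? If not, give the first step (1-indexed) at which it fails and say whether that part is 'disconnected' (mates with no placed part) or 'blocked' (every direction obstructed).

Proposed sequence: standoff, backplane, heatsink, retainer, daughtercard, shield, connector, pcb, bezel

Valid

1. standoff@(1, 1) [-x clear] — {standoff}
2. backplane@(2, 1) [-y clear] — {backplane, standoff}
3. heatsink@(2, 0) [+x clear] — {backplane, heatsink, standoff}
4. retainer@(1, 2) [-x clear] — {backplane, heatsink, retainer, standoff}
5. daughtercard@(0, 2) [-x clear] — {backplane, daughtercard, heatsink, retainer, standoff}
6. shield@(0, 1) [-x clear] — {backplane, daughtercard, heatsink, retainer, shield, standoff}
7. connector@(1, 0) [-x clear] — {backplane, connector, daughtercard, heatsink, retainer, shield, standoff}
8. pcb@(2, 2) [+x clear] — {backplane, connector, daughtercard, heatsink, pcb, retainer, shield, standoff}
9. bezel@(0, 0) [-y clear] — {backplane, bezel, connector, daughtercard, heatsink, pcb, retainer, shield, standoff}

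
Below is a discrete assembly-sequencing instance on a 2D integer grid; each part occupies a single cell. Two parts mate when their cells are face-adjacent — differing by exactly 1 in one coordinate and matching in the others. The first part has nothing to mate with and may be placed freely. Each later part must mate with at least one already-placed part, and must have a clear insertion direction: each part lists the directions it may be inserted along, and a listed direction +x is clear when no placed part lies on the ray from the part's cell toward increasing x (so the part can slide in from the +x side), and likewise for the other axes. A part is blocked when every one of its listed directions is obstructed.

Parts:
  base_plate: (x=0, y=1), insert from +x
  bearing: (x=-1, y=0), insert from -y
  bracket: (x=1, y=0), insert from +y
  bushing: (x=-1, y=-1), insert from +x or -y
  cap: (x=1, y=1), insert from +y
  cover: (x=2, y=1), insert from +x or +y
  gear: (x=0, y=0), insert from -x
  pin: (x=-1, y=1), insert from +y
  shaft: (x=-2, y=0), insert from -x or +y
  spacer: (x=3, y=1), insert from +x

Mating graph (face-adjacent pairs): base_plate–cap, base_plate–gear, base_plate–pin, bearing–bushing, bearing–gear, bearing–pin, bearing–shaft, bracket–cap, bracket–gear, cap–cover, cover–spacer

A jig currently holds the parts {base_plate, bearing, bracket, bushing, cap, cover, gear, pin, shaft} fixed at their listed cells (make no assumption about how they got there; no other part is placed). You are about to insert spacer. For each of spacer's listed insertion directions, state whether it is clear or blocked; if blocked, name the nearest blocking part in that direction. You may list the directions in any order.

+x: ray from spacer(3, 1) has no placed part ⇒ clear

+x: clear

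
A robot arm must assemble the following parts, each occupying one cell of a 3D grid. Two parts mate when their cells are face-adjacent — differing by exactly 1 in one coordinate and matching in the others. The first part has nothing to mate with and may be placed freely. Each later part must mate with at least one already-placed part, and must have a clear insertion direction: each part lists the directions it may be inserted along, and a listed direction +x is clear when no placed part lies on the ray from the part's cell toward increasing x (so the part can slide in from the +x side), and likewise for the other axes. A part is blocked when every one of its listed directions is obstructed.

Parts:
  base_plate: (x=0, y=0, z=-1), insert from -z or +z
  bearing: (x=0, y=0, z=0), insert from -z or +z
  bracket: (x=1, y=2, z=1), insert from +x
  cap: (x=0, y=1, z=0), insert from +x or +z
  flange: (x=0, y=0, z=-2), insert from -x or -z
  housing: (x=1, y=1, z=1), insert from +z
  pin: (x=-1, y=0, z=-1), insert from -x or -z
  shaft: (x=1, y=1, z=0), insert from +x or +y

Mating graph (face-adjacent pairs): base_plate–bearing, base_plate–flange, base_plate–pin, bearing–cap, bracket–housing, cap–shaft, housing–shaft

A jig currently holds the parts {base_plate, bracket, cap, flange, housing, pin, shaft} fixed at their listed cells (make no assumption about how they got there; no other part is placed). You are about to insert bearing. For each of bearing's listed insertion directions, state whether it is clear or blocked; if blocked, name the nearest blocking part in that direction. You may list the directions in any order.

-z: nearest on ray is base_plate@(0, 0, -1) ⇒ blocked
+z: ray from bearing(0, 0, 0) has no placed part ⇒ clear

+z: clear; -z: blocked by base_plate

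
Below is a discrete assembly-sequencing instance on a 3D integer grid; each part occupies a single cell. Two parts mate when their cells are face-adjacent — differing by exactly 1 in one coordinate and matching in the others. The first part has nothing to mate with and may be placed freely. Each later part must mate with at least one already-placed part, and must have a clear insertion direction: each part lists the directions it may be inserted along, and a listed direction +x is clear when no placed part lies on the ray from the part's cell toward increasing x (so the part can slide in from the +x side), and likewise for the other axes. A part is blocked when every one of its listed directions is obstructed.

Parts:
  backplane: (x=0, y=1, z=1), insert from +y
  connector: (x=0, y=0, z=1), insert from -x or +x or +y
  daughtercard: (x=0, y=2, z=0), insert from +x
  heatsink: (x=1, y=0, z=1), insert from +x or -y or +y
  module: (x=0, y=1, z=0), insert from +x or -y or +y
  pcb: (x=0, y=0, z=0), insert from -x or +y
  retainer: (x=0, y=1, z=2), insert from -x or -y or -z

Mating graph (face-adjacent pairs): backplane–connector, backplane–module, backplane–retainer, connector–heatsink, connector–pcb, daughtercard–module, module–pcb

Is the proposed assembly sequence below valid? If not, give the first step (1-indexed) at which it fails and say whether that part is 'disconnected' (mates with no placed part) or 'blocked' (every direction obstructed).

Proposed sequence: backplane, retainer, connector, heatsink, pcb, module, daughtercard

1. backplane@(0, 1, 1) [+y clear] — {backplane}
2. retainer@(0, 1, 2) [-x clear] — {backplane, retainer}
3. connector@(0, 0, 1) [-x clear] — {backplane, connector, retainer}
4. heatsink@(1, 0, 1) [+x clear] — {backplane, connector, heatsink, retainer}
5. pcb@(0, 0, 0) [-x clear] — {backplane, connector, heatsink, pcb, retainer}
6. module@(0, 1, 0) [+x clear] — {backplane, connector, heatsink, module, pcb, retainer}
7. daughtercard@(0, 2, 0) [+x clear] — {backplane, connector, daughtercard, heatsink, module, pcb, retainer}

Valid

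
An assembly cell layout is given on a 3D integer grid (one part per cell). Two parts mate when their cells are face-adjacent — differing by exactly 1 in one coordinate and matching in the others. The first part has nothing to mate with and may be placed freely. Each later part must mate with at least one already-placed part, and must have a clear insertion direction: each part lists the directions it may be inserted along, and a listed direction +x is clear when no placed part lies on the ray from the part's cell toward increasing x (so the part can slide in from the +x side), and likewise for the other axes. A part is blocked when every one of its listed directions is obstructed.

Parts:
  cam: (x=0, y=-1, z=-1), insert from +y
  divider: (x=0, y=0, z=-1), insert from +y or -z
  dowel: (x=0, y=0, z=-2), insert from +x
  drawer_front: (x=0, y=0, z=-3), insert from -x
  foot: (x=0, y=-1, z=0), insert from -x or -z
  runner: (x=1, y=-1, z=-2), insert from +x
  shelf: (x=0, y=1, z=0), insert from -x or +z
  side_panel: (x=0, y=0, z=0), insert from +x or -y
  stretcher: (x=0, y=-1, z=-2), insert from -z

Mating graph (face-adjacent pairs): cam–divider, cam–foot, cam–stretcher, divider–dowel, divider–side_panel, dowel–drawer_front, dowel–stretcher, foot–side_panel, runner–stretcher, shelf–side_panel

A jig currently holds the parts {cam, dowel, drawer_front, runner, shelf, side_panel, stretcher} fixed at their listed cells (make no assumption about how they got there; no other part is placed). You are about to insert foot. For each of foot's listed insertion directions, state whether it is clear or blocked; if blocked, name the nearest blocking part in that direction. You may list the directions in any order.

-x: ray from foot(0, -1, 0) has no placed part ⇒ clear
-z: nearest on ray is cam@(0, -1, -1) ⇒ blocked

-x: clear; -z: blocked by cam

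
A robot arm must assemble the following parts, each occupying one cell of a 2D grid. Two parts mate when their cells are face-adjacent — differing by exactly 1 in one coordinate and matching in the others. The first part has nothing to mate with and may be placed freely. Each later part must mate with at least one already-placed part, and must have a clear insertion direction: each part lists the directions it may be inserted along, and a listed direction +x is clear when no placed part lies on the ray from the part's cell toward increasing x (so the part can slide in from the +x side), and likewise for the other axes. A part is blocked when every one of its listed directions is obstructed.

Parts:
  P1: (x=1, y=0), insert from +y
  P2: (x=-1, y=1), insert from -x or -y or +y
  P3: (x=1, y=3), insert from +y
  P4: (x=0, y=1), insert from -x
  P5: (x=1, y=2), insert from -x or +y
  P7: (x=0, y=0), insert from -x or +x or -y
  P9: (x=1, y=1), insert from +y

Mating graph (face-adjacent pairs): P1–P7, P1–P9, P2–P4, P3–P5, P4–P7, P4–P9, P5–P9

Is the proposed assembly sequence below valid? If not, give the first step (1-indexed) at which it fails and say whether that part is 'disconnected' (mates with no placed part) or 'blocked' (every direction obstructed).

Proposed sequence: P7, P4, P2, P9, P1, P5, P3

Invalid at step 5 (blocked)

1. P7@(0, 0) [-x clear] — {P7}
2. P4@(0, 1) [-x clear] — {P4, P7}
3. P2@(-1, 1) [-x clear] — {P2, P4, P7}
4. P9@(1, 1) [+y clear] — {P2, P4, P7, P9}
5. P1@(1, 0) — +y all obstructed ⇒ blocked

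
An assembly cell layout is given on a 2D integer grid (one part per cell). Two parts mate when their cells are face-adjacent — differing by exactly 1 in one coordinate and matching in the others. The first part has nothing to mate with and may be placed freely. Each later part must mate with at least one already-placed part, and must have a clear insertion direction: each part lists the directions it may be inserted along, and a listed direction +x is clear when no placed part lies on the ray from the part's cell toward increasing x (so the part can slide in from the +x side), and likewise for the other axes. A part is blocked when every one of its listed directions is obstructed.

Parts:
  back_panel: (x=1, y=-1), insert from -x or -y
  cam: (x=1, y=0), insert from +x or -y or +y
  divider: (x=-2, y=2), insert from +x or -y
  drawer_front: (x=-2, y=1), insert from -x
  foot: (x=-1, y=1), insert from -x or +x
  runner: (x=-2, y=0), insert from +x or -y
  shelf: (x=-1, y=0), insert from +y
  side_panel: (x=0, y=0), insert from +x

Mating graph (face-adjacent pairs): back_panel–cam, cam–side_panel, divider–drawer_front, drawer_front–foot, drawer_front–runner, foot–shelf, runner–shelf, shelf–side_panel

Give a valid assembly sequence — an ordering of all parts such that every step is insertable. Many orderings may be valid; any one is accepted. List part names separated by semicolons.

shelf; foot; drawer_front; side_panel; cam; back_panel; divider; runner

1. shelf@(-1, 0) [+y clear] — {shelf}
2. foot@(-1, 1) [-x clear] — {foot, shelf}
3. drawer_front@(-2, 1) [-x clear] — {drawer_front, foot, shelf}
4. side_panel@(0, 0) [+x clear] — {drawer_front, foot, shelf, side_panel}
5. cam@(1, 0) [+x clear] — {cam, drawer_front, foot, shelf, side_panel}
6. back_panel@(1, -1) [-x clear] — {back_panel, cam, drawer_front, foot, shelf, side_panel}
7. divider@(-2, 2) [+x clear] — {back_panel, cam, divider, drawer_front, foot, shelf, side_panel}
8. runner@(-2, 0) [-y clear] — {back_panel, cam, divider, drawer_front, foot, runner, shelf, side_panel}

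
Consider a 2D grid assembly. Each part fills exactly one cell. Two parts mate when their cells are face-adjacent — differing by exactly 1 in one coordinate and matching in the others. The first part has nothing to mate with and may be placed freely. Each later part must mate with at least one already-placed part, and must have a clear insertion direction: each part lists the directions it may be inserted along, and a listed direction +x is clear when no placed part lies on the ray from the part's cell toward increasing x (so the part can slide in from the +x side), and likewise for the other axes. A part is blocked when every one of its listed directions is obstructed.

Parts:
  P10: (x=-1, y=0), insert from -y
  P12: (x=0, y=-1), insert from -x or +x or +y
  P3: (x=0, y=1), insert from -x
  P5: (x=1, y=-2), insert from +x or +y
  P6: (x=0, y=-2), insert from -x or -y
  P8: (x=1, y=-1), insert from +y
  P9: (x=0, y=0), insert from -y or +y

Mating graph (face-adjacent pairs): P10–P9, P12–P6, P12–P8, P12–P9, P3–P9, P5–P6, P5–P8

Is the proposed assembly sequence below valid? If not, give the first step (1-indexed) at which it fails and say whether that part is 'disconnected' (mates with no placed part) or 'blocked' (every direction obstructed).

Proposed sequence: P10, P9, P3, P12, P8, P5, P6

1. P10@(-1, 0) [-y clear] — {P10}
2. P9@(0, 0) [-y clear] — {P10, P9}
3. P3@(0, 1) [-x clear] — {P10, P3, P9}
4. P12@(0, -1) [-x clear] — {P10, P12, P3, P9}
5. P8@(1, -1) [+y clear] — {P10, P12, P3, P8, P9}
6. P5@(1, -2) [+x clear] — {P10, P12, P3, P5, P8, P9}
7. P6@(0, -2) [-x clear] — {P10, P12, P3, P5, P6, P8, P9}

Valid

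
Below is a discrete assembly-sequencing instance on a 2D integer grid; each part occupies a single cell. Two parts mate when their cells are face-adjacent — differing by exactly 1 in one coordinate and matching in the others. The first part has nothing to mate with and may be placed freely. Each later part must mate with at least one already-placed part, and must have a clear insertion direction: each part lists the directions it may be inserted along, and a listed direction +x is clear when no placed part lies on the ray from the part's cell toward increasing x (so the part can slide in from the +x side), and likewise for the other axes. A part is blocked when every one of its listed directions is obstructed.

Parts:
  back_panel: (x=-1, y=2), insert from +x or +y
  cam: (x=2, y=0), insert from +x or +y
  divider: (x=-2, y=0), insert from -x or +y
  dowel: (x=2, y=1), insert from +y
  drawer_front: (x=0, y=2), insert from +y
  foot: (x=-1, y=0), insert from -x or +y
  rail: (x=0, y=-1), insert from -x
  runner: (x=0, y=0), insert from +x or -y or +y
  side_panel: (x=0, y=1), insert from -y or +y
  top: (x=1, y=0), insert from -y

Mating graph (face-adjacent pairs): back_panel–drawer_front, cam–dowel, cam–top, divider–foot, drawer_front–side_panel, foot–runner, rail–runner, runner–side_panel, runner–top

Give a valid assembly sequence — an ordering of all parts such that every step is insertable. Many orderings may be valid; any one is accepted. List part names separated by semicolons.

1. top@(1, 0) [-y clear] — {top}
2. cam@(2, 0) [+x clear] — {cam, top}
3. dowel@(2, 1) [+y clear] — {cam, dowel, top}
4. runner@(0, 0) [-y clear] — {cam, dowel, runner, top}
5. side_panel@(0, 1) [+y clear] — {cam, dowel, runner, side_panel, top}
6. drawer_front@(0, 2) [+y clear] — {cam, dowel, drawer_front, runner, side_panel, top}
7. back_panel@(-1, 2) [+y clear] — {back_panel, cam, dowel, drawer_front, runner, side_panel, top}
8. foot@(-1, 0) [-x clear] — {back_panel, cam, dowel, drawer_front, foot, runner, side_panel, top}
9. divider@(-2, 0) [-x clear] — {back_panel, cam, divider, dowel, drawer_front, foot, runner, side_panel, top}
10. rail@(0, -1) [-x clear] — {back_panel, cam, divider, dowel, drawer_front, foot, rail, runner, side_panel, top}

top; cam; dowel; runner; side_panel; drawer_front; back_panel; foot; divider; rail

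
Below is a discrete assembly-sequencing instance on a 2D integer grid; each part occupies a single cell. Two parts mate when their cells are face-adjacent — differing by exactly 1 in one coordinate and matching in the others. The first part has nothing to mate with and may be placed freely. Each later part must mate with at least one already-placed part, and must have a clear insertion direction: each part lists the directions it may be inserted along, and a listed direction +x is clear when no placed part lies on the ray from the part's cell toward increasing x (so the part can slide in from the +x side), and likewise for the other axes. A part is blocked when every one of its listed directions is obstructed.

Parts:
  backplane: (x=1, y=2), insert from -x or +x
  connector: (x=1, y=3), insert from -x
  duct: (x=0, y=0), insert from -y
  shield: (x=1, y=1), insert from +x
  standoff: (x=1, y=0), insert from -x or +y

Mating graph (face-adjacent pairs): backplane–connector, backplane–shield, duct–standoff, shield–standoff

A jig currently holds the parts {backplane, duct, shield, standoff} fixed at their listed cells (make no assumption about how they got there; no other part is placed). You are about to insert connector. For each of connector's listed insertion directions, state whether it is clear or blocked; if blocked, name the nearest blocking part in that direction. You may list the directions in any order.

-x: ray from connector(1, 3) has no placed part ⇒ clear

-x: clear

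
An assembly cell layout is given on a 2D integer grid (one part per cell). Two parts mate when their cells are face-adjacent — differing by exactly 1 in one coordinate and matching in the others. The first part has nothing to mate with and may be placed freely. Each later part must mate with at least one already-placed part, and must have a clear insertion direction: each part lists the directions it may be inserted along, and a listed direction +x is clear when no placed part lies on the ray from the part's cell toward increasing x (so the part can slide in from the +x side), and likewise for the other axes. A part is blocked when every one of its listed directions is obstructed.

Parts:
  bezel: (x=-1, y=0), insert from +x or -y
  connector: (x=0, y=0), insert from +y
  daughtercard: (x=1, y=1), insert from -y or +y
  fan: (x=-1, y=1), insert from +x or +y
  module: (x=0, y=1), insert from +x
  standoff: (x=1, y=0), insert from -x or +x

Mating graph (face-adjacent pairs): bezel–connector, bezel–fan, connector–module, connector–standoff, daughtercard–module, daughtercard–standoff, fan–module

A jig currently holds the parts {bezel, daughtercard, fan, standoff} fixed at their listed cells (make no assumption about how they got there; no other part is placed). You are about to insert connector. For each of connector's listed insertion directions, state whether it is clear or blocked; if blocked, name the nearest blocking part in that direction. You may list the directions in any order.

+y: ray from connector(0, 0) has no placed part ⇒ clear

+y: clear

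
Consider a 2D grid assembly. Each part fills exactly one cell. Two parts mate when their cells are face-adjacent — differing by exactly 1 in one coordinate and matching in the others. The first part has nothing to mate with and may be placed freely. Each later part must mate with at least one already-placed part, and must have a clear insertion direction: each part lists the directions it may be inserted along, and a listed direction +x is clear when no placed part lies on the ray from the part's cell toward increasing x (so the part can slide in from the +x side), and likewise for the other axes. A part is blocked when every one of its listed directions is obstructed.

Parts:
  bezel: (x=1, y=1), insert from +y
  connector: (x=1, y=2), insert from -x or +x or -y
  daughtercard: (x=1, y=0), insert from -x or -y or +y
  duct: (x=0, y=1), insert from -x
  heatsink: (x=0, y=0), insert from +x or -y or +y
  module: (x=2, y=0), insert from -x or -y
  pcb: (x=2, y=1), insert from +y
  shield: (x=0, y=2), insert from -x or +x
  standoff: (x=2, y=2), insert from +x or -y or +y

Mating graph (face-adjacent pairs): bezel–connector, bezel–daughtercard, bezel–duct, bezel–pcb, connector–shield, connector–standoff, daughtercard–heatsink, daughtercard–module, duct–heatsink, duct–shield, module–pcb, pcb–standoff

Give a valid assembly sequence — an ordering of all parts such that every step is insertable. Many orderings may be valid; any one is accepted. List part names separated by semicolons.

1. bezel@(1, 1) [+y clear] — {bezel}
2. duct@(0, 1) [-x clear] — {bezel, duct}
3. pcb@(2, 1) [+y clear] — {bezel, duct, pcb}
4. module@(2, 0) [-x clear] — {bezel, duct, module, pcb}
5. connector@(1, 2) [-x clear] — {bezel, connector, duct, module, pcb}
6. standoff@(2, 2) [+x clear] — {bezel, connector, duct, module, pcb, standoff}
7. shield@(0, 2) [-x clear] — {bezel, connector, duct, module, pcb, shield, standoff}
8. heatsink@(0, 0) [-y clear] — {bezel, connector, duct, heatsink, module, pcb, shield, standoff}
9. daughtercard@(1, 0) [-y clear] — {bezel, connector, daughtercard, duct, heatsink, module, pcb, shield, standoff}

bezel; duct; pcb; module; connector; standoff; shield; heatsink; daughtercard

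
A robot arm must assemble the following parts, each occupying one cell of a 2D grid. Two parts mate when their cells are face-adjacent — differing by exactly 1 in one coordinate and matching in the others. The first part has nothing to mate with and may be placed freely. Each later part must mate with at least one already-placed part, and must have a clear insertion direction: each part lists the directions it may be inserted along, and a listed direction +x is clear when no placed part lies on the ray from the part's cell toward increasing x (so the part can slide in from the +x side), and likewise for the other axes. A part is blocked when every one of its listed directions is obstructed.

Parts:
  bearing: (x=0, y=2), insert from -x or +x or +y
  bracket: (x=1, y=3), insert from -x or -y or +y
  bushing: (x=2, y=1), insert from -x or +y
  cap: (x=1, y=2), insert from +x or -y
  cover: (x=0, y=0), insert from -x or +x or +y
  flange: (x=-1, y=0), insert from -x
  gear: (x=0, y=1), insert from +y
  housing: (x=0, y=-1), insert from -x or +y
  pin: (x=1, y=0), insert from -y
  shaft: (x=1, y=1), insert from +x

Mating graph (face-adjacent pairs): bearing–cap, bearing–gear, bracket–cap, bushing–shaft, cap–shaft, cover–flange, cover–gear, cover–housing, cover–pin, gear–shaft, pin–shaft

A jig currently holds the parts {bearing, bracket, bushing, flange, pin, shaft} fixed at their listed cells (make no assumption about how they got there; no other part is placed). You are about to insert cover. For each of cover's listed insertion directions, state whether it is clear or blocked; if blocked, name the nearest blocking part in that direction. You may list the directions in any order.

-x: nearest on ray is flange@(-1, 0) ⇒ blocked
+x: nearest on ray is pin@(1, 0) ⇒ blocked
+y: nearest on ray is bearing@(0, 2) ⇒ blocked

+x: blocked by pin; +y: blocked by bearing; -x: blocked by flange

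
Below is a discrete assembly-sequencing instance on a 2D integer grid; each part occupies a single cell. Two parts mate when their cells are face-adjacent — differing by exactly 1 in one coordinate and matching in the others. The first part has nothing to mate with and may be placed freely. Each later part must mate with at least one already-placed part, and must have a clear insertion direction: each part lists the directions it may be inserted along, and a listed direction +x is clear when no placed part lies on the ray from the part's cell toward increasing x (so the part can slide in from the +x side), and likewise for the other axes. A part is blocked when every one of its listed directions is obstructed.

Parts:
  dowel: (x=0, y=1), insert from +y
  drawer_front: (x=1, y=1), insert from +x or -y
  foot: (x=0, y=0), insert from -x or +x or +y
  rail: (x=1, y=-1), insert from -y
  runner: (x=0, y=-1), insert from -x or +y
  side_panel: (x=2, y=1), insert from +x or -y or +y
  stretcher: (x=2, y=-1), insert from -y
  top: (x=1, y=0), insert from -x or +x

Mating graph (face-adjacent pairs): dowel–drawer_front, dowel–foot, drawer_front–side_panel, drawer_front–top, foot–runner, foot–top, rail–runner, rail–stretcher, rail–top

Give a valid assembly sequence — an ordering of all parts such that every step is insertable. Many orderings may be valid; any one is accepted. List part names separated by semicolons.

side_panel; drawer_front; top; foot; runner; rail; stretcher; dowel

1. side_panel@(2, 1) [+x clear] — {side_panel}
2. drawer_front@(1, 1) [-y clear] — {drawer_front, side_panel}
3. top@(1, 0) [-x clear] — {drawer_front, side_panel, top}
4. foot@(0, 0) [-x clear] — {drawer_front, foot, side_panel, top}
5. runner@(0, -1) [-x clear] — {drawer_front, foot, runner, side_panel, top}
6. rail@(1, -1) [-y clear] — {drawer_front, foot, rail, runner, side_panel, top}
7. stretcher@(2, -1) [-y clear] — {drawer_front, foot, rail, runner, side_panel, stretcher, top}
8. dowel@(0, 1) [+y clear] — {dowel, drawer_front, foot, rail, runner, side_panel, stretcher, top}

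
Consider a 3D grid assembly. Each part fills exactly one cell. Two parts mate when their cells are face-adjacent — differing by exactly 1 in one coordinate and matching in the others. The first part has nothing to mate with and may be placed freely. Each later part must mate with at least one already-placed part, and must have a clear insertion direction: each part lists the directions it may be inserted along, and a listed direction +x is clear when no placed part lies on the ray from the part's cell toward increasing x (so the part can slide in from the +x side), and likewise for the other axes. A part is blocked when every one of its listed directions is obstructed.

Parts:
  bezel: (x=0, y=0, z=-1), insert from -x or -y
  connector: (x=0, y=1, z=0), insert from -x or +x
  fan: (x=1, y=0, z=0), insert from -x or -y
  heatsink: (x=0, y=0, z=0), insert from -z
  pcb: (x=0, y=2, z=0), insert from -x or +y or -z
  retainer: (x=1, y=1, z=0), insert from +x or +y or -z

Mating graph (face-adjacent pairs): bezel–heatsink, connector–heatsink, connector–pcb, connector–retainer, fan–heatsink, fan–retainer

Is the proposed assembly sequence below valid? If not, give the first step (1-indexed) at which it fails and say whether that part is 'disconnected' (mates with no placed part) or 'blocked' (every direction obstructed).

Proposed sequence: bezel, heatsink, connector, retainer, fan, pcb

Invalid at step 2 (blocked)

1. bezel@(0, 0, -1) [-x clear] — {bezel}
2. heatsink@(0, 0, 0) — -z all obstructed ⇒ blocked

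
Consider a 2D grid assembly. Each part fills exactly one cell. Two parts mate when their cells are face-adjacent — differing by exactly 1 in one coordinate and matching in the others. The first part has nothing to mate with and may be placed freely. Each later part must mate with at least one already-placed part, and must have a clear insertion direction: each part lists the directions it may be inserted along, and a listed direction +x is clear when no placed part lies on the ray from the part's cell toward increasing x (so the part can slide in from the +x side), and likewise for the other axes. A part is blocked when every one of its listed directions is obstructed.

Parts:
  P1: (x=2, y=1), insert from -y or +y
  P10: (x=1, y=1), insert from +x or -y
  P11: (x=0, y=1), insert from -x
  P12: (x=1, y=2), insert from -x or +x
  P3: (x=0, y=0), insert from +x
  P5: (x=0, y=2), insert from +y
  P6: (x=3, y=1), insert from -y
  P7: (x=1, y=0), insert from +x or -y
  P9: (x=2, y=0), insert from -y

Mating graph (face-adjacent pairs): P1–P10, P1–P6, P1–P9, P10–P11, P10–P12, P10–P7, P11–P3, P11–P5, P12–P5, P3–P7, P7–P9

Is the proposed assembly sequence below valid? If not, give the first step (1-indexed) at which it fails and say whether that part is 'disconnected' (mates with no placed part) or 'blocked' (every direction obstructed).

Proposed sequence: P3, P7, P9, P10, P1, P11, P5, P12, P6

1. P3@(0, 0) [+x clear] — {P3}
2. P7@(1, 0) [+x clear] — {P3, P7}
3. P9@(2, 0) [-y clear] — {P3, P7, P9}
4. P10@(1, 1) [+x clear] — {P10, P3, P7, P9}
5. P1@(2, 1) [+y clear] — {P1, P10, P3, P7, P9}
6. P11@(0, 1) [-x clear] — {P1, P10, P11, P3, P7, P9}
7. P5@(0, 2) [+y clear] — {P1, P10, P11, P3, P5, P7, P9}
8. P12@(1, 2) [+x clear] — {P1, P10, P11, P12, P3, P5, P7, P9}
9. P6@(3, 1) [-y clear] — {P1, P10, P11, P12, P3, P5, P6, P7, P9}

Valid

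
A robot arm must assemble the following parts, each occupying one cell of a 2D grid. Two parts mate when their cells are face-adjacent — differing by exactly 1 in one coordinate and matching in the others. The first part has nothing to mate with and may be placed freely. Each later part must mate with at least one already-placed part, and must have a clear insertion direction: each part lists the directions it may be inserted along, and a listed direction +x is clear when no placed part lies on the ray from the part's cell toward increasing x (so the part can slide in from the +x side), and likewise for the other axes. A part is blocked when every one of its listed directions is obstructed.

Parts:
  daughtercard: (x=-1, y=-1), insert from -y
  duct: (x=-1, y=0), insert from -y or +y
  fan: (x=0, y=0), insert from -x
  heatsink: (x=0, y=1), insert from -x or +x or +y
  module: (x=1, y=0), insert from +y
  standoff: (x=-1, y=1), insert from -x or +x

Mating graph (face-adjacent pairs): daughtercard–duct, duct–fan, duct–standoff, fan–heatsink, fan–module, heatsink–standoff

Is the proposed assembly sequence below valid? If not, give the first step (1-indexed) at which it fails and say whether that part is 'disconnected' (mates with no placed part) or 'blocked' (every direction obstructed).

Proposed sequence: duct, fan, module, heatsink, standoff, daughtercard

Invalid at step 2 (blocked)

1. duct@(-1, 0) [-y clear] — {duct}
2. fan@(0, 0) — -x all obstructed ⇒ blocked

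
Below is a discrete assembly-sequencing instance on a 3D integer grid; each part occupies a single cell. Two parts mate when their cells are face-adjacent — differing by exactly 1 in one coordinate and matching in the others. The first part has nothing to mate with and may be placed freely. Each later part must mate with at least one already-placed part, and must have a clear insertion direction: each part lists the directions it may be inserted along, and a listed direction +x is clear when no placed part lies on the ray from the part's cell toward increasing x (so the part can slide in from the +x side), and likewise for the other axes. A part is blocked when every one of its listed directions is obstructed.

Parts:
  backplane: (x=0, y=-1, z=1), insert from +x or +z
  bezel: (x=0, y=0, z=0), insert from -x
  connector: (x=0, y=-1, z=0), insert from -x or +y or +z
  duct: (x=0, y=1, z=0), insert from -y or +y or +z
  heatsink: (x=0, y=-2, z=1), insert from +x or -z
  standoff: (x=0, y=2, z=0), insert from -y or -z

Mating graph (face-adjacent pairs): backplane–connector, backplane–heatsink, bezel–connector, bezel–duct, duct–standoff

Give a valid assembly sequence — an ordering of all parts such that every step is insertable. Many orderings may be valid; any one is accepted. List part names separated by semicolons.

connector; bezel; duct; standoff; backplane; heatsink

1. connector@(0, -1, 0) [-x clear] — {connector}
2. bezel@(0, 0, 0) [-x clear] — {bezel, connector}
3. duct@(0, 1, 0) [+y clear] — {bezel, connector, duct}
4. standoff@(0, 2, 0) [-z clear] — {bezel, connector, duct, standoff}
5. backplane@(0, -1, 1) [+x clear] — {backplane, bezel, connector, duct, standoff}
6. heatsink@(0, -2, 1) [+x clear] — {backplane, bezel, connector, duct, heatsink, standoff}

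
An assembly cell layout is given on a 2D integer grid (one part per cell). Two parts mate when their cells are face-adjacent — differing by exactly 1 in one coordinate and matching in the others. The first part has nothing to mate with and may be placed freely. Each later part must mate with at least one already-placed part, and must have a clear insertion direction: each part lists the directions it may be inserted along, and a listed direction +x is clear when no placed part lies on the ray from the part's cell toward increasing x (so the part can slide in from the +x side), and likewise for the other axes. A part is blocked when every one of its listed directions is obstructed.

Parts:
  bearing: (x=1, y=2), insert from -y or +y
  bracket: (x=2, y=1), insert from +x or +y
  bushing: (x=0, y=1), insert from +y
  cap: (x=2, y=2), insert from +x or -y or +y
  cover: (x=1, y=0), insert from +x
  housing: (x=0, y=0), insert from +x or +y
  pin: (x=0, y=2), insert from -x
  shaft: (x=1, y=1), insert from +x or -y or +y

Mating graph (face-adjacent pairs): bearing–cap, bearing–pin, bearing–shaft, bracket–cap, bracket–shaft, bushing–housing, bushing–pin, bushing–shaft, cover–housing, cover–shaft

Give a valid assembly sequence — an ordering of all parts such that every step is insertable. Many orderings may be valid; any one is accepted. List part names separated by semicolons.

1. bracket@(2, 1) [+x clear] — {bracket}
2. shaft@(1, 1) [-y clear] — {bracket, shaft}
3. bushing@(0, 1) [+y clear] — {bracket, bushing, shaft}
4. housing@(0, 0) [+x clear] — {bracket, bushing, housing, shaft}
5. pin@(0, 2) [-x clear] — {bracket, bushing, housing, pin, shaft}
6. bearing@(1, 2) [+y clear] — {bearing, bracket, bushing, housing, pin, shaft}
7. cap@(2, 2) [+x clear] — {bearing, bracket, bushing, cap, housing, pin, shaft}
8. cover@(1, 0) [+x clear] — {bearing, bracket, bushing, cap, cover, housing, pin, shaft}

bracket; shaft; bushing; housing; pin; bearing; cap; cover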